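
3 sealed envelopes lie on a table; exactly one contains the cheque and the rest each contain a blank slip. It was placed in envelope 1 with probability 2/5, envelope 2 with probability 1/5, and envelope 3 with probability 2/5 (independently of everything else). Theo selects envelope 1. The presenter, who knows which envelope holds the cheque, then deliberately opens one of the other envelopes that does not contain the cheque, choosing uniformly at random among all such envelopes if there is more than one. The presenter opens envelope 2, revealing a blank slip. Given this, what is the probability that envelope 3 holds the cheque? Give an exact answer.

2/3

Consider each possible location of the cheque in turn.
If it is in envelope 1 (prior 2/5): the presenter has 2 equally likely choices, so probability 1/2; weight (2/5)·(1/2) = 1/5.
If it is in envelope 2 (prior 1/5): the presenter opened envelope 2, so this case is ruled out; weight (1/5)·0 = 0.
If it is in envelope 3 (prior 2/5): the presenter has no choice, probability 1; weight (2/5)·1 = 2/5.
The weights sum to 3/5.
So P(the cheque in envelope 3 | the presenter opened envelope 2) = (2/5) / (3/5) = 2/3.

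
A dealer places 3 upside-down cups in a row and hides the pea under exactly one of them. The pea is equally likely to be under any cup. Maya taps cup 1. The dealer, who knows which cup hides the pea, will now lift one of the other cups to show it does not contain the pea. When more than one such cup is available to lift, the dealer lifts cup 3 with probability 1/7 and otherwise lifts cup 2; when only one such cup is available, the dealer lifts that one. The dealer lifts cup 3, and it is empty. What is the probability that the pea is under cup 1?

Consider each possible location of the pea in turn.
If it is under cup 1 (prior 1/3): cup 3 is available, opened with probability 1/7; weight (1/3)·(1/7) = 1/21.
If it is under cup 2 (prior 1/3): only cup 3 is available, probability 1; weight (1/3)·1 = 1/3.
If it is under cup 3 (prior 1/3): the dealer opened cup 3, so this case is ruled out; weight (1/3)·0 = 0.
The weights sum to 8/21.
So P(the pea under cup 1 | the dealer opened cup 3) = (1/21) / (8/21) = 1/8.

1/8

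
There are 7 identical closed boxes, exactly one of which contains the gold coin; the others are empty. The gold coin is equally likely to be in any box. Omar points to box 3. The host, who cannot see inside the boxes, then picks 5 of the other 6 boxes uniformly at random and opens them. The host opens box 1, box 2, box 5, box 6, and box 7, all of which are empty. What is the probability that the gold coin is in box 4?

1/2

Condition on the true location of the gold coin.
If it is in any of boxes 1, 2, 5, 6, and 7 (prior 1/7 each): that box was opened and seen not to hold the prize — ruled out; weight (1/7)·0 = 0 each.
If it is in either of boxes 3 and 4 (prior 1/7 each): the host picks exactly this set with probability 1/6 regardless, and none is the prize; weight (1/7)·(1/6) = 1/42 each.
The weights sum to 1/21.
So P(the gold coin in box 4 | the host opened box 1, box 2, box 5, box 6, and box 7) = (1/42) / (1/21) = 1/2.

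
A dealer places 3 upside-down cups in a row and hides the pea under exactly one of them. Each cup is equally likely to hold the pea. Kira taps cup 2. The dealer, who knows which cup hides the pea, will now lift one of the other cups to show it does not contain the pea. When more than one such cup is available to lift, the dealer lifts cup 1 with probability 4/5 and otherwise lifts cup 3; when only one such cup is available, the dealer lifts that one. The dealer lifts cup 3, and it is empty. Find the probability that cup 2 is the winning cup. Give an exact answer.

1/6

Consider each possible location of the pea in turn.
If it is under cup 1 (prior 1/3): only cup 3 is available, probability 1; weight (1/3)·1 = 1/3.
If it is under cup 2 (prior 1/3): cup 1 is available but not opened, probability 1/5; weight (1/3)·(1/5) = 1/15.
If it is under cup 3 (prior 1/3): the dealer opened cup 3, so this case is ruled out; weight (1/3)·0 = 0.
The weights sum to 2/5.
So P(the pea under cup 2 | the dealer opened cup 3) = (1/15) / (2/5) = 1/6.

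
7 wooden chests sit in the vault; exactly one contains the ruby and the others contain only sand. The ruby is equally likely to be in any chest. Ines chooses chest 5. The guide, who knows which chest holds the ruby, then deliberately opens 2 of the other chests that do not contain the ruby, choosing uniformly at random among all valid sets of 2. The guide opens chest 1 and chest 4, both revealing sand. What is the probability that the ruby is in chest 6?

3/14

Condition on the true location of the ruby.
If it is in either of chests 1 and 4 (prior 1/7 each): that chest was opened and seen not to hold the prize — ruled out; weight (1/7)·0 = 0 each.
If it is in any of chests 2, 3, 6, and 7 (prior 1/7 each): the guide has 10 equally likely choices, so probability 1/10; weight (1/7)·(1/10) = 1/70 each.
If it is in chest 5 (prior 1/7): the guide has 15 equally likely choices, so probability 1/15; weight (1/7)·(1/15) = 1/105.
The weights sum to 1/15.
So P(the ruby in chest 6 | the guide opened chest 1 and chest 4) = (1/70) / (1/15) = 3/14.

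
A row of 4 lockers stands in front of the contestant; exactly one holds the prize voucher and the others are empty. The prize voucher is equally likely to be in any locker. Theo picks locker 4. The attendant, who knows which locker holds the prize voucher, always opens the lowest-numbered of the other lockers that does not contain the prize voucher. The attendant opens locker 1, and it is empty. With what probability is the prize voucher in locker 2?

1/3

Condition on the true location of the prize voucher.
If it is in locker 1 (prior 1/4): the attendant opened locker 1, so this case is ruled out; weight (1/4)·0 = 0.
If it is in any of lockers 2, 3, and 4 (prior 1/4 each): locker 1 is the lowest-numbered option available, probability 1; weight (1/4)·1 = 1/4 each.
The weights sum to 3/4.
So P(the prize voucher in locker 2 | the attendant opened locker 1) = (1/4) / (3/4) = 1/3.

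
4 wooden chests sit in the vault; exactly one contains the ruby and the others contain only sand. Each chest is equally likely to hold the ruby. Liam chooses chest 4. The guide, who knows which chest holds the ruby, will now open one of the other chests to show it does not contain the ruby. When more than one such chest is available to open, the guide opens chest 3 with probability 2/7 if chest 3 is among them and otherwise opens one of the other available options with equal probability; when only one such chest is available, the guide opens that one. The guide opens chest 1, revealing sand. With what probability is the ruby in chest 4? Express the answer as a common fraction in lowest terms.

5/22

Apply Bayes' rule, conditioning on where the ruby actually is.
If it is in chest 1 (prior 1/4): the guide opened chest 1, so this case is ruled out; weight (1/4)·0 = 0.
If it is in chest 2 (prior 1/4): chest 3 is available but not opened, probability 5/7; weight (1/4)·(5/7) = 5/28.
If it is in chest 3 (prior 1/4): chest 3 holds the prize so is unavailable; the guide chooses uniformly among the 2 others, probability 1/2; weight (1/4)·(1/2) = 1/8.
If it is in chest 4 (prior 1/4): chest 3 is available but not opened; chest 1 gets probability (1 − 2/7)/2 = 5/14; weight (1/4)·(5/14) = 5/56.
The weights sum to 11/28.
So P(the ruby in chest 4 | the guide opened chest 1) = (5/56) / (11/28) = 5/22.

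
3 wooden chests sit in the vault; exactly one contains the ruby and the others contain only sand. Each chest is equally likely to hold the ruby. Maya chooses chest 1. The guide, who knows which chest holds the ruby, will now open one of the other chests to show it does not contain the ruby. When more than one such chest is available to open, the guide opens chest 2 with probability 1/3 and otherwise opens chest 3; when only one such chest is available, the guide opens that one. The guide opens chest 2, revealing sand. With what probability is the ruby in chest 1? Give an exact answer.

1/4

Apply Bayes' rule, conditioning on where the ruby actually is.
If it is in chest 1 (prior 1/3): chest 2 is available, opened with probability 1/3; weight (1/3)·(1/3) = 1/9.
If it is in chest 2 (prior 1/3): the guide opened chest 2, so this case is ruled out; weight (1/3)·0 = 0.
If it is in chest 3 (prior 1/3): only chest 2 is available, probability 1; weight (1/3)·1 = 1/3.
The weights sum to 4/9.
So P(the ruby in chest 1 | the guide opened chest 2) = (1/9) / (4/9) = 1/4.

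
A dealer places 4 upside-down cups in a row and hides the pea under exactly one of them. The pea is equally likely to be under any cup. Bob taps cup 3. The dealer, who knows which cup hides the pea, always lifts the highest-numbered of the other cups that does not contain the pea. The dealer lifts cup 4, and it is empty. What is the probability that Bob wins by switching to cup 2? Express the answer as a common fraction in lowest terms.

1/3

Apply Bayes' rule, conditioning on where the pea actually is.
If it is under any of cups 1, 2, and 3 (prior 1/4 each): cup 4 is the highest-numbered option available, probability 1; weight (1/4)·1 = 1/4 each.
If it is under cup 4 (prior 1/4): the dealer opened cup 4, so this case is ruled out; weight (1/4)·0 = 0.
The weights sum to 3/4.
So P(the pea under cup 2 | the dealer opened cup 4) = (1/4) / (3/4) = 1/3.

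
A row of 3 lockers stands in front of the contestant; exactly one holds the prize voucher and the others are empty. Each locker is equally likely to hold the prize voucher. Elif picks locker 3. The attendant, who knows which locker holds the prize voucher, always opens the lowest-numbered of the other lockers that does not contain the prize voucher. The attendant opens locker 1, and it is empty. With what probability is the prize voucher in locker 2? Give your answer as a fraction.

1/2

Apply Bayes' rule, conditioning on where the prize voucher actually is.
If it is in locker 1 (prior 1/3): the attendant opened locker 1, so this case is ruled out; weight (1/3)·0 = 0.
If it is in either of lockers 2 and 3 (prior 1/3 each): locker 1 is the lowest-numbered option available, probability 1; weight (1/3)·1 = 1/3 each.
The weights sum to 2/3.
So P(the prize voucher in locker 2 | the attendant opened locker 1) = (1/3) / (2/3) = 1/2.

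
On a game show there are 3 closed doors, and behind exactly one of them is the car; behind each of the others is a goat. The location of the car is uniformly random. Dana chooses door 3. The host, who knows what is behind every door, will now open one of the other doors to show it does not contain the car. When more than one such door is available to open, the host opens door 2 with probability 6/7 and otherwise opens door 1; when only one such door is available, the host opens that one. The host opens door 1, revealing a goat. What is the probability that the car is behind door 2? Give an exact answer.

Condition on the true location of the car.
If it is behind door 1 (prior 1/3): the host opened door 1, so this case is ruled out; weight (1/3)·0 = 0.
If it is behind door 2 (prior 1/3): only door 1 is available, probability 1; weight (1/3)·1 = 1/3.
If it is behind door 3 (prior 1/3): door 2 is available but not opened, probability 1/7; weight (1/3)·(1/7) = 1/21.
The weights sum to 8/21.
So P(the car behind door 2 | the host opened door 1) = (1/3) / (8/21) = 7/8.

7/8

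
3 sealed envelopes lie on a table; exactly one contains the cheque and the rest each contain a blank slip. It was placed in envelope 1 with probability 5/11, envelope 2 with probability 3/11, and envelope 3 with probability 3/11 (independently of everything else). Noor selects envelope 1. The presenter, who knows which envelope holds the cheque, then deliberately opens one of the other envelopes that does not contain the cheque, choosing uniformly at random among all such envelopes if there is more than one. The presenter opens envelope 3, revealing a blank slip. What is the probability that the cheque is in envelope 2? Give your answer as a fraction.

6/11

Apply Bayes' rule, conditioning on where the cheque actually is.
If it is in envelope 1 (prior 5/11): the presenter has 2 equally likely choices, so probability 1/2; weight (5/11)·(1/2) = 5/22.
If it is in envelope 2 (prior 3/11): the presenter has no choice, probability 1; weight (3/11)·1 = 3/11.
If it is in envelope 3 (prior 3/11): the presenter opened envelope 3, so this case is ruled out; weight (3/11)·0 = 0.
The weights sum to 1/2.
So P(the cheque in envelope 2 | the presenter opened envelope 3) = (3/11) / (1/2) = 6/11.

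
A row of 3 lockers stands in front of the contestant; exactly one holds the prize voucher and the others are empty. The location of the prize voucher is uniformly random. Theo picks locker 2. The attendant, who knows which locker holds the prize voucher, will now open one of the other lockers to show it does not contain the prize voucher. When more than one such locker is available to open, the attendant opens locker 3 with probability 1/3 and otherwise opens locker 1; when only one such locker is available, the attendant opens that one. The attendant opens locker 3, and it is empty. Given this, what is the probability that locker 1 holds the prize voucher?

Apply Bayes' rule, conditioning on where the prize voucher actually is.
If it is in locker 1 (prior 1/3): only locker 3 is available, probability 1; weight (1/3)·1 = 1/3.
If it is in locker 2 (prior 1/3): locker 3 is available, opened with probability 1/3; weight (1/3)·(1/3) = 1/9.
If it is in locker 3 (prior 1/3): the attendant opened locker 3, so this case is ruled out; weight (1/3)·0 = 0.
The weights sum to 4/9.
So P(the prize voucher in locker 1 | the attendant opened locker 3) = (1/3) / (4/9) = 3/4.

3/4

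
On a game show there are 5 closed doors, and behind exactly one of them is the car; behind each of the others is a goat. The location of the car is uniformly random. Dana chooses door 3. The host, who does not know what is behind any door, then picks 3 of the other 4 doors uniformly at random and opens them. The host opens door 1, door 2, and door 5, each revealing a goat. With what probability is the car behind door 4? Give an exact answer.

1/2

Condition on the true location of the car.
If it is behind any of doors 1, 2, and 5 (prior 1/5 each): that door was opened and seen not to hold the prize — ruled out; weight (1/5)·0 = 0 each.
If it is behind either of doors 3 and 4 (prior 1/5 each): the host picks exactly this set with probability 1/4 regardless, and none is the prize; weight (1/5)·(1/4) = 1/20 each.
The weights sum to 1/10.
So P(the car behind door 4 | the host opened door 1, door 2, and door 5) = (1/20) / (1/10) = 1/2.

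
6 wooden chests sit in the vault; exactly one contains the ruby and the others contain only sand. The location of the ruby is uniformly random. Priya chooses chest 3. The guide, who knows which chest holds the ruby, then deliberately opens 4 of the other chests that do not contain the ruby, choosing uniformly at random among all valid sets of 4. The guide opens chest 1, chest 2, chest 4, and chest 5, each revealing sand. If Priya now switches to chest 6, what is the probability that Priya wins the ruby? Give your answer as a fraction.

Consider each possible location of the ruby in turn.
If it is in any of chests 1, 2, 4, and 5 (prior 1/6 each): that chest was opened and seen not to hold the prize — ruled out; weight (1/6)·0 = 0 each.
If it is in chest 3 (prior 1/6): the guide has 5 equally likely choices, so probability 1/5; weight (1/6)·(1/5) = 1/30.
If it is in chest 6 (prior 1/6): the guide has no choice, probability 1; weight (1/6)·1 = 1/6.
The weights sum to 1/5.
So P(the ruby in chest 6 | the guide opened chest 1, chest 2, chest 4, and chest 5) = (1/6) / (1/5) = 5/6.

5/6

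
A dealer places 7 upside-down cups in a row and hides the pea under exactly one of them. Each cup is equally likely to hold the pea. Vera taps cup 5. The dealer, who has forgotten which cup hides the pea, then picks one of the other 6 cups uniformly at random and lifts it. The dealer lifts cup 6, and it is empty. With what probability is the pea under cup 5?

Apply Bayes' rule, conditioning on where the pea actually is.
If it is under any of cups 1, 2, 3, 4, 5, and 7 (prior 1/7 each): the dealer picks cup 6 with probability 1/6 regardless, and it is not the prize; weight (1/7)·(1/6) = 1/42 each.
If it is under cup 6 (prior 1/7): the dealer opened cup 6, so this case is ruled out; weight (1/7)·0 = 0.
The weights sum to 1/7.
So P(the pea under cup 5 | the dealer opened cup 6) = (1/42) / (1/7) = 1/6.

1/6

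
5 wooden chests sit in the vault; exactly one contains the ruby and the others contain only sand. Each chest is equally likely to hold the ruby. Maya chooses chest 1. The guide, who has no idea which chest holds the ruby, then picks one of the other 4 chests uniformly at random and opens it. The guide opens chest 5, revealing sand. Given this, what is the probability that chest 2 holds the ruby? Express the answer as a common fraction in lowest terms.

1/4

Because the guide chose which chest to open without knowing where the ruby is, the choice is independent of the prize location. Learning that chest 5 does not hold the ruby simply rules out that one location and leaves the remaining 4 chests still equally likely by symmetry.
So P(the ruby in chest 2) = 1/4.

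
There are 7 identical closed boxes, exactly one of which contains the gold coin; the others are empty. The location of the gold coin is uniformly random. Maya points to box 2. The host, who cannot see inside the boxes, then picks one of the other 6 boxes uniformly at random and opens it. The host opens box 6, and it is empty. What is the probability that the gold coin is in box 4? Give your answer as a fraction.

1/6

Consider each possible location of the gold coin in turn.
If it is in any of boxes 1, 2, 3, 4, 5, and 7 (prior 1/7 each): the host picks box 6 with probability 1/6 regardless, and it is not the prize; weight (1/7)·(1/6) = 1/42 each.
If it is in box 6 (prior 1/7): the host opened box 6, so this case is ruled out; weight (1/7)·0 = 0.
The weights sum to 1/7.
So P(the gold coin in box 4 | the host opened box 6) = (1/42) / (1/7) = 1/6.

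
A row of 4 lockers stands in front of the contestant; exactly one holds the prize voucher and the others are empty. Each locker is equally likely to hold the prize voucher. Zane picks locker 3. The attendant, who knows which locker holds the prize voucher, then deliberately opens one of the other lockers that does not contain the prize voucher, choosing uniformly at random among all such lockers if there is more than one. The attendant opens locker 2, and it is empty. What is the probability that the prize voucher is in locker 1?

3/8

Apply Bayes' rule, conditioning on where the prize voucher actually is.
If it is in either of lockers 1 and 4 (prior 1/4 each): the attendant has 2 equally likely choices, so probability 1/2; weight (1/4)·(1/2) = 1/8 each.
If it is in locker 2 (prior 1/4): the attendant opened locker 2, so this case is ruled out; weight (1/4)·0 = 0.
If it is in locker 3 (prior 1/4): the attendant has 3 equally likely choices, so probability 1/3; weight (1/4)·(1/3) = 1/12.
The weights sum to 1/3.
So P(the prize voucher in locker 1 | the attendant opened locker 2) = (1/8) / (1/3) = 3/8.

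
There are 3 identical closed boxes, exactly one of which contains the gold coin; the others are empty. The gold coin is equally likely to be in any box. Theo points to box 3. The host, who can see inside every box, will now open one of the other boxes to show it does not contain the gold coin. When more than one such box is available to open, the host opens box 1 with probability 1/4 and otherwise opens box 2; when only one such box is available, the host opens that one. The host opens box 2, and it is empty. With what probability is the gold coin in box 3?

3/7

Apply Bayes' rule, conditioning on where the gold coin actually is.
If it is in box 1 (prior 1/3): only box 2 is available, probability 1; weight (1/3)·1 = 1/3.
If it is in box 2 (prior 1/3): the host opened box 2, so this case is ruled out; weight (1/3)·0 = 0.
If it is in box 3 (prior 1/3): box 1 is available but not opened, probability 3/4; weight (1/3)·(3/4) = 1/4.
The weights sum to 7/12.
So P(the gold coin in box 3 | the host opened box 2) = (1/4) / (7/12) = 3/7.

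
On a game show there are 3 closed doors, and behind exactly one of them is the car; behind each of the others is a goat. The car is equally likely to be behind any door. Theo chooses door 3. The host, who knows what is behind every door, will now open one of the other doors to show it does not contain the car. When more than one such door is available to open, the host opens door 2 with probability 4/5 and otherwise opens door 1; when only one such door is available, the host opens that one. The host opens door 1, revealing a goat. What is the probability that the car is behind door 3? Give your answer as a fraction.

1/6

Condition on the true location of the car.
If it is behind door 1 (prior 1/3): the host opened door 1, so this case is ruled out; weight (1/3)·0 = 0.
If it is behind door 2 (prior 1/3): only door 1 is available, probability 1; weight (1/3)·1 = 1/3.
If it is behind door 3 (prior 1/3): door 2 is available but not opened, probability 1/5; weight (1/3)·(1/5) = 1/15.
The weights sum to 2/5.
So P(the car behind door 3 | the host opened door 1) = (1/15) / (2/5) = 1/6.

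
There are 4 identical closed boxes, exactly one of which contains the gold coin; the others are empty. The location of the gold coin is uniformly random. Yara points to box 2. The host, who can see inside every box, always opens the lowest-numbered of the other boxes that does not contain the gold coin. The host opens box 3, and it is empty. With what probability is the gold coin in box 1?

1

Consider each possible location of the gold coin in turn.
If it is in box 1 (prior 1/4): box 3 is the lowest-numbered option available, probability 1; weight (1/4)·1 = 1/4.
If it is in either of boxes 2 and 4 (prior 1/4 each): the host would have opened box 1 instead, probability 0; weight (1/4)·0 = 0 each.
If it is in box 3 (prior 1/4): the host opened box 3, so this case is ruled out; weight (1/4)·0 = 0.
The weights sum to 1/4.
So P(the gold coin in box 1 | the host opened box 3) = (1/4) / (1/4) = 1.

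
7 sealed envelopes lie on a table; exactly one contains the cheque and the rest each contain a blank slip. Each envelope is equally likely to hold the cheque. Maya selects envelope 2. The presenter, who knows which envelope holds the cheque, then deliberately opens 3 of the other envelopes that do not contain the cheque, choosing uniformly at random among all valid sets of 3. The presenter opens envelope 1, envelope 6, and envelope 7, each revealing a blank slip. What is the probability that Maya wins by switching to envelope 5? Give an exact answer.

Condition on the true location of the cheque.
If it is in any of envelopes 1, 6, and 7 (prior 1/7 each): that envelope was opened and seen not to hold the prize — ruled out; weight (1/7)·0 = 0 each.
If it is in envelope 2 (prior 1/7): the presenter has 20 equally likely choices, so probability 1/20; weight (1/7)·(1/20) = 1/140.
If it is in any of envelopes 3, 4, and 5 (prior 1/7 each): the presenter has 10 equally likely choices, so probability 1/10; weight (1/7)·(1/10) = 1/70 each.
The weights sum to 1/20.
So P(the cheque in envelope 5 | the presenter opened envelope 1, envelope 6, and envelope 7) = (1/70) / (1/20) = 2/7.

2/7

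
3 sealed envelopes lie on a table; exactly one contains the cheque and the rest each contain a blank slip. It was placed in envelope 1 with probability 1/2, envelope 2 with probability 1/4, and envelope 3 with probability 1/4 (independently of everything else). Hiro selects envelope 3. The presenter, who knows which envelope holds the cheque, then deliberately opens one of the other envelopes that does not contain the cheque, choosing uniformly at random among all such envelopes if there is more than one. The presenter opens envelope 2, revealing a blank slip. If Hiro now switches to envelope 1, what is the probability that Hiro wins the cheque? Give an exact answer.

Consider each possible location of the cheque in turn.
If it is in envelope 1 (prior 1/2): the presenter has no choice, probability 1; weight (1/2)·1 = 1/2.
If it is in envelope 2 (prior 1/4): the presenter opened envelope 2, so this case is ruled out; weight (1/4)·0 = 0.
If it is in envelope 3 (prior 1/4): the presenter has 2 equally likely choices, so probability 1/2; weight (1/4)·(1/2) = 1/8.
The weights sum to 5/8.
So P(the cheque in envelope 1 | the presenter opened envelope 2) = (1/2) / (5/8) = 4/5.

4/5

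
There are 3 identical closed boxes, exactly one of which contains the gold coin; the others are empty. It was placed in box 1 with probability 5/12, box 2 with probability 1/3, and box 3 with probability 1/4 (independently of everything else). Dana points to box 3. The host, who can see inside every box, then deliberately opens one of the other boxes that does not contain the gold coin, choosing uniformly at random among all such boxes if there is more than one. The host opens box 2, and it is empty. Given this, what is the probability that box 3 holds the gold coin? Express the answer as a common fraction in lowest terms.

Consider each possible location of the gold coin in turn.
If it is in box 1 (prior 5/12): the host has no choice, probability 1; weight (5/12)·1 = 5/12.
If it is in box 2 (prior 1/3): the host opened box 2, so this case is ruled out; weight (1/3)·0 = 0.
If it is in box 3 (prior 1/4): the host has 2 equally likely choices, so probability 1/2; weight (1/4)·(1/2) = 1/8.
The weights sum to 13/24.
So P(the gold coin in box 3 | the host opened box 2) = (1/8) / (13/24) = 3/13.

3/13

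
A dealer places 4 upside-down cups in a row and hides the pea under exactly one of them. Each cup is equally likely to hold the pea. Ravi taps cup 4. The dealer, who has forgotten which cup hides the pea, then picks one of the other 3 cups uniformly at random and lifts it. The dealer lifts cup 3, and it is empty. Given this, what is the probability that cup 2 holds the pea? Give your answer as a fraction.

Condition on the true location of the pea.
If it is under any of cups 1, 2, and 4 (prior 1/4 each): the dealer picks cup 3 with probability 1/3 regardless, and it is not the prize; weight (1/4)·(1/3) = 1/12 each.
If it is under cup 3 (prior 1/4): the dealer opened cup 3, so this case is ruled out; weight (1/4)·0 = 0.
The weights sum to 1/4.
So P(the pea under cup 2 | the dealer opened cup 3) = (1/12) / (1/4) = 1/3.

1/3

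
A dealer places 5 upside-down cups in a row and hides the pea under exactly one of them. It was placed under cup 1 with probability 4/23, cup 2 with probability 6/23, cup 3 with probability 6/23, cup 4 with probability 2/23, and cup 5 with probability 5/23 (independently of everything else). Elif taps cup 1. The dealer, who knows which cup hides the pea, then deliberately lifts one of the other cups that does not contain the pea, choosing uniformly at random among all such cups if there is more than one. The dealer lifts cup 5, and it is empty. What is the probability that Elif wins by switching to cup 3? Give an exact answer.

6/17

Condition on the true location of the pea.
If it is under cup 1 (prior 4/23): the dealer has 4 equally likely choices, so probability 1/4; weight (4/23)·(1/4) = 1/23.
If it is under either of cups 2 and 3 (prior 6/23 each): the dealer has 3 equally likely choices, so probability 1/3; weight (6/23)·(1/3) = 2/23 each.
If it is under cup 4 (prior 2/23): the dealer has 3 equally likely choices, so probability 1/3; weight (2/23)·(1/3) = 2/69.
If it is under cup 5 (prior 5/23): the dealer opened cup 5, so this case is ruled out; weight (5/23)·0 = 0.
The weights sum to 17/69.
So P(the pea under cup 3 | the dealer opened cup 5) = (2/23) / (17/69) = 6/17.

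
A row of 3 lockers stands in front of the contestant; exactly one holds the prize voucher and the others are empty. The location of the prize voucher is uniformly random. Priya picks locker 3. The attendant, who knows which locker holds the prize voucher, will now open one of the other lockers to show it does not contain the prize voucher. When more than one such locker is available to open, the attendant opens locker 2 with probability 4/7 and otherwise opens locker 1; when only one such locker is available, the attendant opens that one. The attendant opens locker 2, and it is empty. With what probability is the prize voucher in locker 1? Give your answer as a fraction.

7/11

Condition on the true location of the prize voucher.
If it is in locker 1 (prior 1/3): only locker 2 is available, probability 1; weight (1/3)·1 = 1/3.
If it is in locker 2 (prior 1/3): the attendant opened locker 2, so this case is ruled out; weight (1/3)·0 = 0.
If it is in locker 3 (prior 1/3): locker 2 is available, opened with probability 4/7; weight (1/3)·(4/7) = 4/21.
The weights sum to 11/21.
So P(the prize voucher in locker 1 | the attendant opened locker 2) = (1/3) / (11/21) = 7/11.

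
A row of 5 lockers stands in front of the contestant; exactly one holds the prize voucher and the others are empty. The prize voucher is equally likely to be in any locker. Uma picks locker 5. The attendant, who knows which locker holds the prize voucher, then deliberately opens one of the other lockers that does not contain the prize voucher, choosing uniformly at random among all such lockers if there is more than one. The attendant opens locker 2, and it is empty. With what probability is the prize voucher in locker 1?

4/15

Condition on the true location of the prize voucher.
If it is in any of lockers 1, 3, and 4 (prior 1/5 each): the attendant has 3 equally likely choices, so probability 1/3; weight (1/5)·(1/3) = 1/15 each.
If it is in locker 2 (prior 1/5): the attendant opened locker 2, so this case is ruled out; weight (1/5)·0 = 0.
If it is in locker 5 (prior 1/5): the attendant has 4 equally likely choices, so probability 1/4; weight (1/5)·(1/4) = 1/20.
The weights sum to 1/4.
So P(the prize voucher in locker 1 | the attendant opened locker 2) = (1/15) / (1/4) = 4/15.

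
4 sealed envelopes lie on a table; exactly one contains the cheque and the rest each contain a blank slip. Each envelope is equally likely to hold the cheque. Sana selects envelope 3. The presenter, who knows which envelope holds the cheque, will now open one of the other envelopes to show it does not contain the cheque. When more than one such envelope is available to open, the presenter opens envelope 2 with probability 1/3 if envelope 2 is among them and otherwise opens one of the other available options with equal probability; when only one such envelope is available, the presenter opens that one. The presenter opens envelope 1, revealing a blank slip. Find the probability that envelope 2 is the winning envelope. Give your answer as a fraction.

1/3

Apply Bayes' rule, conditioning on where the cheque actually is.
If it is in envelope 1 (prior 1/4): the presenter opened envelope 1, so this case is ruled out; weight (1/4)·0 = 0.
If it is in envelope 2 (prior 1/4): envelope 2 holds the prize so is unavailable; the presenter chooses uniformly among the 2 others, probability 1/2; weight (1/4)·(1/2) = 1/8.
If it is in envelope 3 (prior 1/4): envelope 2 is available but not opened; envelope 1 gets probability (1 − 1/3)/2 = 1/3; weight (1/4)·(1/3) = 1/12.
If it is in envelope 4 (prior 1/4): envelope 2 is available but not opened, probability 2/3; weight (1/4)·(2/3) = 1/6.
The weights sum to 3/8.
So P(the cheque in envelope 2 | the presenter opened envelope 1) = (1/8) / (3/8) = 1/3.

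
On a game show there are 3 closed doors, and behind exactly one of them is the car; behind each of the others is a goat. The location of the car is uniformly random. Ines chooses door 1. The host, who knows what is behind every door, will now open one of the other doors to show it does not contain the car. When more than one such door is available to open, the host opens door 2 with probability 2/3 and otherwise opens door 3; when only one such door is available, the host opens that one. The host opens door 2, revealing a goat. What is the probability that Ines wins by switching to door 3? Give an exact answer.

Condition on the true location of the car.
If it is behind door 1 (prior 1/3): door 2 is available, opened with probability 2/3; weight (1/3)·(2/3) = 2/9.
If it is behind door 2 (prior 1/3): the host opened door 2, so this case is ruled out; weight (1/3)·0 = 0.
If it is behind door 3 (prior 1/3): only door 2 is available, probability 1; weight (1/3)·1 = 1/3.
The weights sum to 5/9.
So P(the car behind door 3 | the host opened door 2) = (1/3) / (5/9) = 3/5.

3/5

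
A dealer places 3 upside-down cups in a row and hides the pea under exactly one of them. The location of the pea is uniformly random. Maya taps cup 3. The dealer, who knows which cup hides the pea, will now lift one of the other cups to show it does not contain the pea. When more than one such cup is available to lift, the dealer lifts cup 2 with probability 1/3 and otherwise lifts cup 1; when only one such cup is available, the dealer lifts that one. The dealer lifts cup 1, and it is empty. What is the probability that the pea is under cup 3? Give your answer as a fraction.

2/5

Condition on the true location of the pea.
If it is under cup 1 (prior 1/3): the dealer opened cup 1, so this case is ruled out; weight (1/3)·0 = 0.
If it is under cup 2 (prior 1/3): only cup 1 is available, probability 1; weight (1/3)·1 = 1/3.
If it is under cup 3 (prior 1/3): cup 2 is available but not opened, probability 2/3; weight (1/3)·(2/3) = 2/9.
The weights sum to 5/9.
So P(the pea under cup 3 | the dealer opened cup 1) = (2/9) / (5/9) = 2/5.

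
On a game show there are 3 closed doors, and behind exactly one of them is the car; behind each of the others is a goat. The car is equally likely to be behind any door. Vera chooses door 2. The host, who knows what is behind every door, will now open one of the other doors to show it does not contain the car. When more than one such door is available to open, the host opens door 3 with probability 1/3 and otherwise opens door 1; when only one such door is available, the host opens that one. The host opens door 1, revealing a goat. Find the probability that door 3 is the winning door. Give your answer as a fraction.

Consider each possible location of the car in turn.
If it is behind door 1 (prior 1/3): the host opened door 1, so this case is ruled out; weight (1/3)·0 = 0.
If it is behind door 2 (prior 1/3): door 3 is available but not opened, probability 2/3; weight (1/3)·(2/3) = 2/9.
If it is behind door 3 (prior 1/3): only door 1 is available, probability 1; weight (1/3)·1 = 1/3.
The weights sum to 5/9.
So P(the car behind door 3 | the host opened door 1) = (1/3) / (5/9) = 3/5.

3/5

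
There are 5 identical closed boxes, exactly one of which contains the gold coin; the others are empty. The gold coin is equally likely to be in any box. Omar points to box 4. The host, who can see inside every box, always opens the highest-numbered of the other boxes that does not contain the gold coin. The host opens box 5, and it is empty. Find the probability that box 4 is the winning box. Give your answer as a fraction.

1/4

Consider each possible location of the gold coin in turn.
If it is in any of boxes 1, 2, 3, and 4 (prior 1/5 each): box 5 is the highest-numbered option available, probability 1; weight (1/5)·1 = 1/5 each.
If it is in box 5 (prior 1/5): the host opened box 5, so this case is ruled out; weight (1/5)·0 = 0.
The weights sum to 4/5.
So P(the gold coin in box 4 | the host opened box 5) = (1/5) / (4/5) = 1/4.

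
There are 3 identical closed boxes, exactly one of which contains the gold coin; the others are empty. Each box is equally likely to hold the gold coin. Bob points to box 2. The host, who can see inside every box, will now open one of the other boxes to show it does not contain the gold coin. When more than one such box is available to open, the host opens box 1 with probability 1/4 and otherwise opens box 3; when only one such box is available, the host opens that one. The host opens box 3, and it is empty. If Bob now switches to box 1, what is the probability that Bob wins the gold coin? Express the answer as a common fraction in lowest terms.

Condition on the true location of the gold coin.
If it is in box 1 (prior 1/3): only box 3 is available, probability 1; weight (1/3)·1 = 1/3.
If it is in box 2 (prior 1/3): box 1 is available but not opened, probability 3/4; weight (1/3)·(3/4) = 1/4.
If it is in box 3 (prior 1/3): the host opened box 3, so this case is ruled out; weight (1/3)·0 = 0.
The weights sum to 7/12.
So P(the gold coin in box 1 | the host opened box 3) = (1/3) / (7/12) = 4/7.

4/7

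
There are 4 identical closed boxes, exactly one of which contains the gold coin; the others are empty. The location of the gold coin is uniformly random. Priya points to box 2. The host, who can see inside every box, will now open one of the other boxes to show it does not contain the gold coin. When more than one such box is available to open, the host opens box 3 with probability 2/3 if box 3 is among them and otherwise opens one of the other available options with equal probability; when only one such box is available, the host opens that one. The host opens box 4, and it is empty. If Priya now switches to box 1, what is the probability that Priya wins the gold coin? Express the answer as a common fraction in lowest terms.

1/3

Consider each possible location of the gold coin in turn.
If it is in box 1 (prior 1/4): box 3 is available but not opened, probability 1/3; weight (1/4)·(1/3) = 1/12.
If it is in box 2 (prior 1/4): box 3 is available but not opened; box 4 gets probability (1 − 2/3)/2 = 1/6; weight (1/4)·(1/6) = 1/24.
If it is in box 3 (prior 1/4): box 3 holds the prize so is unavailable; the host chooses uniformly among the 2 others, probability 1/2; weight (1/4)·(1/2) = 1/8.
If it is in box 4 (prior 1/4): the host opened box 4, so this case is ruled out; weight (1/4)·0 = 0.
The weights sum to 1/4.
So P(the gold coin in box 1 | the host opened box 4) = (1/12) / (1/4) = 1/3.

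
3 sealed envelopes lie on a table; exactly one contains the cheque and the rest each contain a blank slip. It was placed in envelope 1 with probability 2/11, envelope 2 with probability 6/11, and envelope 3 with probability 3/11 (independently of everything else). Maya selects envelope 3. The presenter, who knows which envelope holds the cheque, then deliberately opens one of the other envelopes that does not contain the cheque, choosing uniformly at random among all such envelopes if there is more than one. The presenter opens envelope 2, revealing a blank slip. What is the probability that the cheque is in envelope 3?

Apply Bayes' rule, conditioning on where the cheque actually is.
If it is in envelope 1 (prior 2/11): the presenter has no choice, probability 1; weight (2/11)·1 = 2/11.
If it is in envelope 2 (prior 6/11): the presenter opened envelope 2, so this case is ruled out; weight (6/11)·0 = 0.
If it is in envelope 3 (prior 3/11): the presenter has 2 equally likely choices, so probability 1/2; weight (3/11)·(1/2) = 3/22.
The weights sum to 7/22.
So P(the cheque in envelope 3 | the presenter opened envelope 2) = (3/22) / (7/22) = 3/7.

3/7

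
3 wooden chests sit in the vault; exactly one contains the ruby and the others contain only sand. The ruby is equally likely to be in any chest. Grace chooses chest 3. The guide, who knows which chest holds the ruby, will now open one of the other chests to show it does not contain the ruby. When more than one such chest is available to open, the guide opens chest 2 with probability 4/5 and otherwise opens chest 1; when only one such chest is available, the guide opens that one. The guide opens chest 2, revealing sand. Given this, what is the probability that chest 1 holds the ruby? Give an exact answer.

5/9

Condition on the true location of the ruby.
If it is in chest 1 (prior 1/3): only chest 2 is available, probability 1; weight (1/3)·1 = 1/3.
If it is in chest 2 (prior 1/3): the guide opened chest 2, so this case is ruled out; weight (1/3)·0 = 0.
If it is in chest 3 (prior 1/3): chest 2 is available, opened with probability 4/5; weight (1/3)·(4/5) = 4/15.
The weights sum to 3/5.
So P(the ruby in chest 1 | the guide opened chest 2) = (1/3) / (3/5) = 5/9.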